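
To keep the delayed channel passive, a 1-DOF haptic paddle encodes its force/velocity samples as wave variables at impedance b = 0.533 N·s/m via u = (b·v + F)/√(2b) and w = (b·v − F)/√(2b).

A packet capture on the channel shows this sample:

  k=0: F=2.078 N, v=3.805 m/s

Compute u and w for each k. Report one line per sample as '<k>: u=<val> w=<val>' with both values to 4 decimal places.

0: u=3.9769 w=-0.0484

k=0: b·v=0.533×3.805=2.0281; √(2b)=1.0325; u=(2.0281+2.078)/1.0325=3.9769, w=(2.0281−2.078)/1.0325=-0.0484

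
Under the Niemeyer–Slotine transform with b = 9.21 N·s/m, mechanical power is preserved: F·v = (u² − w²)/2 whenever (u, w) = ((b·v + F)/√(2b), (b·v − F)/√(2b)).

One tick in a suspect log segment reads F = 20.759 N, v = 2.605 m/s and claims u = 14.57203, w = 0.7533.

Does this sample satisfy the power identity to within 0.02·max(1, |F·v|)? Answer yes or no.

F·v = 20.759×2.605 = 54.0772 W.
(u² − w²)/2 = (212.3441 − 0.5675)/2 = 105.8883 W.
|Δ| = 51.8111;  2% of max(1, |F·v|) = 1.0815.

no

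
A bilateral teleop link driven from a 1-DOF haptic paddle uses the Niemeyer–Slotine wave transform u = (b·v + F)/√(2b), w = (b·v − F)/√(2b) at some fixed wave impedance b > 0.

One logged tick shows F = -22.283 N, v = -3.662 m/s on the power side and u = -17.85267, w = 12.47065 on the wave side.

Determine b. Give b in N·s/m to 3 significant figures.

b = 1.08 N·s/m

u + w = -5.38202;  u + w = √(2b)·v, so √(2b) = -5.38202/(-3.662) = 1.46969.
b = (√(2b))²/2 = 2.16000/2 = 1.08000.
(Check via u − w = 2F/√(2b): u − w = -30.32332, 2F/√(2b) = -30.32332.)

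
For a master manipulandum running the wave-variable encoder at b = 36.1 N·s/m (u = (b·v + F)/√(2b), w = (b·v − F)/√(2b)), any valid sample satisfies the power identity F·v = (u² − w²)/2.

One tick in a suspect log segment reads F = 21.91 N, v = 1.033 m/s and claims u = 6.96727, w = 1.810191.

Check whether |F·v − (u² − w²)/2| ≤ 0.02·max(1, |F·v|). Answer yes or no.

yes

F·v = 21.91×1.033 = 22.633030 W.
(u² − w²)/2 = (48.542851 − 3.276791)/2 = 22.633030 W.
|Δ| = 0.000000;  2% of max(1, |F·v|) = 0.452661.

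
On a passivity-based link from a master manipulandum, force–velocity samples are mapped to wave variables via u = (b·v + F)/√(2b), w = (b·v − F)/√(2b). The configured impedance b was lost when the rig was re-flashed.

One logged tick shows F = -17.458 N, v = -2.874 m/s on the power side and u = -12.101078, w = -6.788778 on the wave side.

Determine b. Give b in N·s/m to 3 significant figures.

u + w = -18.889856;  u + w = √(2b)·v, so √(2b) = -18.889856/(-2.874) = 6.572671.
b = (√(2b))²/2 = 43.200002/2 = 21.600001.
(Check via u − w = 2F/√(2b): u − w = -5.312300, 2F/√(2b) = -5.312300.)

b = 21.6 N·s/m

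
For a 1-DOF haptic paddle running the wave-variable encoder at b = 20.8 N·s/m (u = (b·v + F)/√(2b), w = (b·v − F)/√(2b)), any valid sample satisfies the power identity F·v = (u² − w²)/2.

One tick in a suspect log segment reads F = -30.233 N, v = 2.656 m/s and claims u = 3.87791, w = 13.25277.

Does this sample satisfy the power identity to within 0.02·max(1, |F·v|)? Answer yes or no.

F·v = (-30.233)×2.656 = -80.2988 W.
(u² − w²)/2 = (15.0382 − 175.6359)/2 = -80.2989 W.
|Δ| = 0.0000;  2% of max(1, |F·v|) = 1.6060.

yes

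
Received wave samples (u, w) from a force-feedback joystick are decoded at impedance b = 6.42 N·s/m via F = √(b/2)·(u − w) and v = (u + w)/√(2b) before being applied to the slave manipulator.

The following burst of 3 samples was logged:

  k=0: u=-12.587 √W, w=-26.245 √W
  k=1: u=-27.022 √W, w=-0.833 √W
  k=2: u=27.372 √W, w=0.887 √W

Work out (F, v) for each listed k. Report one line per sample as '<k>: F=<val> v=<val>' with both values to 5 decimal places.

k=0: u−w=13.65800, u+w=-38.83200; √(b/2)=1.79165, √(2b)=3.58329; F=1.79165×13.658=24.47032, v=-38.83200/3.58329=-10.83695
k=1: u−w=-26.18900, u+w=-27.85500; √(b/2)=1.79165, √(2b)=3.58329; F=1.79165×(-26.189)=-46.92145, v=-27.85500/3.58329=-7.77357
k=2: u−w=26.48500, u+w=28.25900; √(b/2)=1.79165, √(2b)=3.58329; F=1.79165×26.485=47.45178, v=28.25900/3.58329=7.88632

0: F=24.47032 v=-10.83695
1: F=-46.92145 v=-7.77357
2: F=47.45178 v=7.88632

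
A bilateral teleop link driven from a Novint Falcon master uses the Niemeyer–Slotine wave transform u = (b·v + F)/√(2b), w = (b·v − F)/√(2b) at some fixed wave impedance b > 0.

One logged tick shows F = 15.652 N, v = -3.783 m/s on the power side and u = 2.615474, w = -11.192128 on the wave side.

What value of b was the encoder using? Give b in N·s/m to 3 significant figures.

u + w = -8.576654;  u + w = √(2b)·v, so √(2b) = -8.576654/(-3.783) = 2.267157.
b = (√(2b))²/2 = 5.140000/2 = 2.570000.
(Check via u − w = 2F/√(2b): u − w = 13.807602, 2F/√(2b) = 13.807603.)

b = 2.57 N·s/m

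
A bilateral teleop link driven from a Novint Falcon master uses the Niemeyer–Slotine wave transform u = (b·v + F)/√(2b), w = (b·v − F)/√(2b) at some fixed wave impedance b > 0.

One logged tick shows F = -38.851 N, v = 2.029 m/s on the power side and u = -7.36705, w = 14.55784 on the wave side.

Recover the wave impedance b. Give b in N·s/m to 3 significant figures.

b = 6.28 N·s/m

u + w = 7.19079;  u + w = √(2b)·v, so √(2b) = 7.19079/2.029 = 3.54401.
b = (√(2b))²/2 = 12.55998/2 = 6.27999.
(Check via u − w = 2F/√(2b): u − w = -21.92489, 2F/√(2b) = -21.92490.)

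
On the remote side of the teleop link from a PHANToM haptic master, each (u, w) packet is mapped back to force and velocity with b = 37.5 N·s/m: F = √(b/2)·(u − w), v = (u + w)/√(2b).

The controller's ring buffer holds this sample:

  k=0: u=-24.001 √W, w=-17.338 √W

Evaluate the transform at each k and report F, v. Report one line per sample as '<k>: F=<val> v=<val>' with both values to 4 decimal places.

k=0: u−w=-6.6630, u+w=-41.3390; √(b/2)=4.3301, √(2b)=8.6603; F=4.3301×(-6.663)=-28.8516, v=-41.3390/8.6603=-4.7734

0: F=-28.8516 v=-4.7734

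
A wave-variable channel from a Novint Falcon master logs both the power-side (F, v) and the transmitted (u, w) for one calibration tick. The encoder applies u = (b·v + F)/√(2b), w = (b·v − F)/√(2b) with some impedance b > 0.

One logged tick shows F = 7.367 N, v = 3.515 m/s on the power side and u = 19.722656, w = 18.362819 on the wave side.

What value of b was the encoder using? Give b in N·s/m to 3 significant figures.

u + w = 38.085475;  u + w = √(2b)·v, so √(2b) = 38.085475/3.515 = 10.835128.
b = (√(2b))²/2 = 117.399999/2 = 58.700000.
(Check via u − w = 2F/√(2b): u − w = 1.359837, 2F/√(2b) = 1.359836.)

b = 58.7 N·s/m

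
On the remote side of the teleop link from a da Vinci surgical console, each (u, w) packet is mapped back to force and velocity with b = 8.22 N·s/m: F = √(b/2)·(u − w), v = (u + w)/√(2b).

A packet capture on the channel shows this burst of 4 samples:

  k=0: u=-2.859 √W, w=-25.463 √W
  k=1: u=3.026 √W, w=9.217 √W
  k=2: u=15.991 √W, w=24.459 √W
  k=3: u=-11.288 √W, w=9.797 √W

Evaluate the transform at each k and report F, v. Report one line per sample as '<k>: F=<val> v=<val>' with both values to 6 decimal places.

0: F=45.825394 v=-6.985106
1: F=-12.551098 v=3.019513
2: F=-17.167291 v=9.976257
3: F=-42.745905 v=-0.367728

k=0: u−w=22.604000, u+w=-28.322000; √(b/2)=2.027313, √(2b)=4.054627; F=2.027313×22.604=45.825394, v=-28.322000/4.054627=-6.985106
k=1: u−w=-6.191000, u+w=12.243000; √(b/2)=2.027313, √(2b)=4.054627; F=2.027313×(-6.191)=-12.551098, v=12.243000/4.054627=3.019513
k=2: u−w=-8.468000, u+w=40.450000; √(b/2)=2.027313, √(2b)=4.054627; F=2.027313×(-8.468)=-17.167291, v=40.450000/4.054627=9.976257
k=3: u−w=-21.085000, u+w=-1.491000; √(b/2)=2.027313, √(2b)=4.054627; F=2.027313×(-21.085)=-42.745905, v=-1.491000/4.054627=-0.367728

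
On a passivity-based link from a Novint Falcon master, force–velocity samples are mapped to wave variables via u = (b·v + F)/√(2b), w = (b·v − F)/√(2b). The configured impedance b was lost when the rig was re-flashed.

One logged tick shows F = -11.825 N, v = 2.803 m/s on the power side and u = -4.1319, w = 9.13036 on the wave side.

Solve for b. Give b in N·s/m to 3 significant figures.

u + w = 4.99846;  u + w = √(2b)·v, so √(2b) = 4.99846/2.803 = 1.78325.
b = (√(2b))²/2 = 3.17999/2 = 1.59000.
(Check via u − w = 2F/√(2b): u − w = -13.26226, 2F/√(2b) = -13.26227.)

b = 1.59 N·s/m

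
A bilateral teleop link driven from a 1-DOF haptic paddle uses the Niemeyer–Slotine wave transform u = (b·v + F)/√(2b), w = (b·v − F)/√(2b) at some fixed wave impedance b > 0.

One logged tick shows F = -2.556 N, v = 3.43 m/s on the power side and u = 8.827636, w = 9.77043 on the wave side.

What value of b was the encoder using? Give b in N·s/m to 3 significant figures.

u + w = 18.598066;  u + w = √(2b)·v, so √(2b) = 18.598066/3.43 = 5.422177.
b = (√(2b))²/2 = 29.400000/2 = 14.700000.
(Check via u − w = 2F/√(2b): u − w = -0.942794, 2F/√(2b) = -0.942795.)

b = 14.7 N·s/m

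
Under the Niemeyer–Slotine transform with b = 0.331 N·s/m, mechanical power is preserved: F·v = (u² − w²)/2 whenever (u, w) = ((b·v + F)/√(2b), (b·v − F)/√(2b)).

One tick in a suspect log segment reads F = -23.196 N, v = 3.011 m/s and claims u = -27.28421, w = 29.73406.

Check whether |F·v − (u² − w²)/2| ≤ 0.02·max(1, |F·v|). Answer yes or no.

yes

F·v = (-23.196)×3.011 = -69.8432 W.
(u² − w²)/2 = (744.4281 − 884.1143)/2 = -69.8431 W.
|Δ| = 0.0001;  2% of max(1, |F·v|) = 1.3969.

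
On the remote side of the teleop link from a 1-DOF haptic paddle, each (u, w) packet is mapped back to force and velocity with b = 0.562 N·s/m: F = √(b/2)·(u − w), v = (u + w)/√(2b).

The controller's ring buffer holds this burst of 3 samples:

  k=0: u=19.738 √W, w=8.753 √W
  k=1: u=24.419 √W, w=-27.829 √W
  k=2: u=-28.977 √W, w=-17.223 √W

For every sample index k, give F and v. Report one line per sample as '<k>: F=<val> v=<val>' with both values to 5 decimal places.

k=0: u−w=10.98500, u+w=28.49100; √(b/2)=0.53009, √(2b)=1.06019; F=0.53009×10.985=5.82309, v=28.49100/1.06019=26.87352
k=1: u−w=52.24800, u+w=-3.41000; √(b/2)=0.53009, √(2b)=1.06019; F=0.53009×52.248=27.69637, v=-3.41000/1.06019=-3.21641
k=2: u−w=-11.75400, u+w=-46.20000; √(b/2)=0.53009, √(2b)=1.06019; F=0.53009×(-11.754)=-6.23073, v=-46.20000/1.06019=-43.57715

0: F=5.82309 v=26.87352
1: F=27.69637 v=-3.21641
2: F=-6.23073 v=-43.57715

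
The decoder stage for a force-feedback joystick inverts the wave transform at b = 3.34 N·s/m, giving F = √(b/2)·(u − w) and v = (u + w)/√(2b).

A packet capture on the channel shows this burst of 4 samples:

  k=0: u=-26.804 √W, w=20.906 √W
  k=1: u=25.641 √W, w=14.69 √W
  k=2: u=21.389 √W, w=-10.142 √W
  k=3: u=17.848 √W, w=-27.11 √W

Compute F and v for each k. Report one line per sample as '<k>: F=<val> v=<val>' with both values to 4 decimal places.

0: F=-61.6549 v=-2.2820
1: F=14.1518 v=15.6045
2: F=40.7470 v=4.3516
3: F=58.0985 v=-3.5836

k=0: u−w=-47.7100, u+w=-5.8980; √(b/2)=1.2923, √(2b)=2.5846; F=1.2923×(-47.71)=-61.6549, v=-5.8980/2.5846=-2.2820
k=1: u−w=10.9510, u+w=40.3310; √(b/2)=1.2923, √(2b)=2.5846; F=1.2923×10.951=14.1518, v=40.3310/2.5846=15.6045
k=2: u−w=31.5310, u+w=11.2470; √(b/2)=1.2923, √(2b)=2.5846; F=1.2923×31.531=40.7470, v=11.2470/2.5846=4.3516
k=3: u−w=44.9580, u+w=-9.2620; √(b/2)=1.2923, √(2b)=2.5846; F=1.2923×44.958=58.0985, v=-9.2620/2.5846=-3.5836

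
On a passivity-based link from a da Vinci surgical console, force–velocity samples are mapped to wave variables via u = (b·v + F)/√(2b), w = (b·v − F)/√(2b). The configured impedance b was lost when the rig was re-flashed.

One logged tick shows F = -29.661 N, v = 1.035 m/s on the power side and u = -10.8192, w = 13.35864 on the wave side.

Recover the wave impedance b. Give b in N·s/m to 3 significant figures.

b = 3.01 N·s/m

u + w = 2.53944;  u + w = √(2b)·v, so √(2b) = 2.53944/1.035 = 2.45357.
b = (√(2b))²/2 = 6.01998/2 = 3.00999.
(Check via u − w = 2F/√(2b): u − w = -24.17784, 2F/√(2b) = -24.17788.)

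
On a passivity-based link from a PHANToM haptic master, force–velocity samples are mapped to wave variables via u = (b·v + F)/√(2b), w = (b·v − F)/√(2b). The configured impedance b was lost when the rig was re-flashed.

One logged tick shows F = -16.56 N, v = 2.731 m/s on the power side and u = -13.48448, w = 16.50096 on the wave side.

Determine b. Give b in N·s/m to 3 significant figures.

b = 0.61 N·s/m

u + w = 3.0165;  u + w = √(2b)·v, so √(2b) = 3.0165/2.731 = 1.1045.
b = (√(2b))²/2 = 1.2200/2 = 0.6100.
(Check via u − w = 2F/√(2b): u − w = -29.9854, 2F/√(2b) = -29.9855.)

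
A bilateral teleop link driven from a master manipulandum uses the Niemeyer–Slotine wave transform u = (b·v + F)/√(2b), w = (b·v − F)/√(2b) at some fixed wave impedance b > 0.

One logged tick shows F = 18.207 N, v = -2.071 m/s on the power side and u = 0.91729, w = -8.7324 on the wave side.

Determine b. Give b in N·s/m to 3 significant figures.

b = 7.12 N·s/m

u + w = -7.815110;  u + w = √(2b)·v, so √(2b) = -7.815110/(-2.071) = 3.773592.
b = (√(2b))²/2 = 14.240000/2 = 7.120000.
(Check via u − w = 2F/√(2b): u − w = 9.649690, 2F/√(2b) = 9.649691.)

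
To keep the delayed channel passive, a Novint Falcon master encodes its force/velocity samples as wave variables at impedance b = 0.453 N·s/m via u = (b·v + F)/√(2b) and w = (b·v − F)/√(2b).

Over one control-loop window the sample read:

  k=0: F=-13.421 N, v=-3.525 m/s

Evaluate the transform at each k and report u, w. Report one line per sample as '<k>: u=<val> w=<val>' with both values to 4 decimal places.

0: u=-15.7777 w=12.4224

k=0: b·v=0.453×(-3.525)=-1.5968; √(2b)=0.9518; u=(-1.5968+(-13.421))/0.9518=-15.7777, w=(-1.5968−(-13.421))/0.9518=12.4224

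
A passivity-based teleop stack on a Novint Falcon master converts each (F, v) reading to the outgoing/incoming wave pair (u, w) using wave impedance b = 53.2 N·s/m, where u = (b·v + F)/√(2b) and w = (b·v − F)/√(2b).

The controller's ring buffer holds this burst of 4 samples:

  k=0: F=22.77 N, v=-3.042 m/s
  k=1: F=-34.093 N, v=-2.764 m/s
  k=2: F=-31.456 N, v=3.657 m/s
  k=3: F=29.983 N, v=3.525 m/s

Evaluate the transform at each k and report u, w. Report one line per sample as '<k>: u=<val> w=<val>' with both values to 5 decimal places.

k=0: b·v=53.2×(-3.042)=-161.83440; √(2b)=10.31504; u=(-161.83440+22.77)/10.31504=-13.48172, w=(-161.83440−22.77)/10.31504=-17.89663
k=1: b·v=53.2×(-2.764)=-147.04480; √(2b)=10.31504; u=(-147.04480+(-34.093))/10.31504=-17.56056, w=(-147.04480−(-34.093))/10.31504=-10.95021
k=2: b·v=53.2×3.657=194.55240; √(2b)=10.31504; u=(194.55240+(-31.456))/10.31504=15.81152, w=(194.55240−(-31.456))/10.31504=21.91057
k=3: b·v=53.2×3.525=187.53000; √(2b)=10.31504; u=(187.53000+29.983)/10.31504=21.08698, w=(187.53000−29.983)/10.31504=15.27353

0: u=-13.48172 w=-17.89663
1: u=-17.56056 w=-10.95021
2: u=15.81152 w=21.91057
3: u=21.08698 w=15.27353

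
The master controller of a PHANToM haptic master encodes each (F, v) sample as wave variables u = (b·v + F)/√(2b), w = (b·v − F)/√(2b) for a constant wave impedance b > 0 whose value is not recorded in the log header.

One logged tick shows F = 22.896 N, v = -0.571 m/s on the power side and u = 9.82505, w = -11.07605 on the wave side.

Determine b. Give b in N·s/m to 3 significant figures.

b = 2.4 N·s/m

u + w = -1.25100;  u + w = √(2b)·v, so √(2b) = -1.25100/(-0.571) = 2.19089.
b = (√(2b))²/2 = 4.80001/2 = 2.40001.
(Check via u − w = 2F/√(2b): u − w = 20.90110, 2F/√(2b) = 20.90106.)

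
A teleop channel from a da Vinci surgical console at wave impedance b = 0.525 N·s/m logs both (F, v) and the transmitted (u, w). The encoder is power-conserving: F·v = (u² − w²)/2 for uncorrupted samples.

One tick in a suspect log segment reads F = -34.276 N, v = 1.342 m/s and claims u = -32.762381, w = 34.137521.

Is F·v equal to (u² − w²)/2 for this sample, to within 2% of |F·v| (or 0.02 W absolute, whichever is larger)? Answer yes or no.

yes

F·v = (-34.276)×1.342 = -45.998392 W.
(u² − w²)/2 = (1073.373609 − 1165.370340)/2 = -45.998366 W.
|Δ| = 0.000026;  2% of max(1, |F·v|) = 0.919968.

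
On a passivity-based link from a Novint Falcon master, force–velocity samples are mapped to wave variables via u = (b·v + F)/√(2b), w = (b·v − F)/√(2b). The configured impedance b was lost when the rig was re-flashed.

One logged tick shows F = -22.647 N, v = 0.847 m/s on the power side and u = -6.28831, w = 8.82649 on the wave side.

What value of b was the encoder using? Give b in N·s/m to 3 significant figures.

b = 4.49 N·s/m

u + w = 2.53818;  u + w = √(2b)·v, so √(2b) = 2.53818/0.847 = 2.99667.
b = (√(2b))²/2 = 8.98003/2 = 4.49002.
(Check via u − w = 2F/√(2b): u − w = -15.11480, 2F/√(2b) = -15.11477.)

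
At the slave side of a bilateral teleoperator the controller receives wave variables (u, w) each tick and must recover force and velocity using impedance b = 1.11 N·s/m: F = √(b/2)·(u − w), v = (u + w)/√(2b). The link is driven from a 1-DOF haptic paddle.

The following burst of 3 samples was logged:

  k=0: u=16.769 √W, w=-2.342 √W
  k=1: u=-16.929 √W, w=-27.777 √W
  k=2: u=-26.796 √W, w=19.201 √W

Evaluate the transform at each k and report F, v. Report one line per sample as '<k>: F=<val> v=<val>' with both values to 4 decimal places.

0: F=14.2374 v=9.6828
1: F=8.0816 v=-30.0047
2: F=-34.2670 v=-5.0974

k=0: u−w=19.1110, u+w=14.4270; √(b/2)=0.7450, √(2b)=1.4900; F=0.7450×19.111=14.2374, v=14.4270/1.4900=9.6828
k=1: u−w=10.8480, u+w=-44.7060; √(b/2)=0.7450, √(2b)=1.4900; F=0.7450×10.848=8.0816, v=-44.7060/1.4900=-30.0047
k=2: u−w=-45.9970, u+w=-7.5950; √(b/2)=0.7450, √(2b)=1.4900; F=0.7450×(-45.997)=-34.2670, v=-7.5950/1.4900=-5.0974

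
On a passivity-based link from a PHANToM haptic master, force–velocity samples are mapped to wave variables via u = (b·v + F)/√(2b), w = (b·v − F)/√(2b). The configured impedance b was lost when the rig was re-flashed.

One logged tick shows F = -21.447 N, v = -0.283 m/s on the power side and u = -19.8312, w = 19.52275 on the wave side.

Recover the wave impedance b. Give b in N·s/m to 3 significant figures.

b = 0.594 N·s/m

u + w = -0.30845;  u + w = √(2b)·v, so √(2b) = -0.30845/(-0.283) = 1.08993.
b = (√(2b))²/2 = 1.18795/2 = 0.59397.
(Check via u − w = 2F/√(2b): u − w = -39.35395, 2F/√(2b) = -39.35485.)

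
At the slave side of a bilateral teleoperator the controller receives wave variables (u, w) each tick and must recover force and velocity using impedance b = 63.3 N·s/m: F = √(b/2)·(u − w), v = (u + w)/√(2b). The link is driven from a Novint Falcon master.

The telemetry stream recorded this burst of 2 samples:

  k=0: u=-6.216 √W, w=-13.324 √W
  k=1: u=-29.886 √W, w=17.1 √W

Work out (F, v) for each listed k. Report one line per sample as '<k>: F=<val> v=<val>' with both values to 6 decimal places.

k=0: u−w=7.108000, u+w=-19.540000; √(b/2)=5.625833, √(2b)=11.251667; F=5.625833×7.108=39.988423, v=-19.540000/11.251667=-1.736632
k=1: u−w=-46.986000, u+w=-12.786000; √(b/2)=5.625833, √(2b)=11.251667; F=5.625833×(-46.986)=-264.335402, v=-12.786000/11.251667=-1.136365

0: F=39.988423 v=-1.736632
1: F=-264.335402 v=-1.136365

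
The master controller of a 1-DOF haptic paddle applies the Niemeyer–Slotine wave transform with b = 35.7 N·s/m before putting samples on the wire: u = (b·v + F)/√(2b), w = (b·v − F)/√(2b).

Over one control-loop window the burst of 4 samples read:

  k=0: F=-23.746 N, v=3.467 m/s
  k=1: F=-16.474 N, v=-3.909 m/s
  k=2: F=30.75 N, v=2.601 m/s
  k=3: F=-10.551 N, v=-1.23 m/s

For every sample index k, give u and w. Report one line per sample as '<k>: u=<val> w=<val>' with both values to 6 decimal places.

k=0: b·v=35.7×3.467=123.771900; √(2b)=8.449852; u=(123.771900+(-23.746))/8.449852=11.837592, w=(123.771900−(-23.746))/8.449852=17.458045
k=1: b·v=35.7×(-3.909)=-139.551300; √(2b)=8.449852; u=(-139.551300+(-16.474))/8.449852=-18.464856, w=(-139.551300−(-16.474))/8.449852=-14.565616
k=2: b·v=35.7×2.601=92.855700; √(2b)=8.449852; u=(92.855700+30.75)/8.449852=14.628150, w=(92.855700−30.75)/8.449852=7.349916
k=3: b·v=35.7×(-1.23)=-43.911000; √(2b)=8.449852; u=(-43.911000+(-10.551))/8.449852=-6.445320, w=(-43.911000−(-10.551))/8.449852=-3.947998

0: u=11.837592 w=17.458045
1: u=-18.464856 w=-14.565616
2: u=14.628150 w=7.349916
3: u=-6.445320 w=-3.947998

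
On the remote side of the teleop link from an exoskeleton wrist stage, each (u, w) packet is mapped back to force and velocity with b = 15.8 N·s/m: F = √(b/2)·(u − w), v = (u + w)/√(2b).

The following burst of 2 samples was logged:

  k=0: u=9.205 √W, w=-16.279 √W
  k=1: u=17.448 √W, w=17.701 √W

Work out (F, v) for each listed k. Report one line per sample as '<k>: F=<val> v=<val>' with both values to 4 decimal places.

0: F=71.6277 v=-1.2584
1: F=-0.7111 v=6.2527

k=0: u−w=25.4840, u+w=-7.0740; √(b/2)=2.8107, √(2b)=5.6214; F=2.8107×25.484=71.6277, v=-7.0740/5.6214=-1.2584
k=1: u−w=-0.2530, u+w=35.1490; √(b/2)=2.8107, √(2b)=5.6214; F=2.8107×(-0.253)=-0.7111, v=35.1490/5.6214=6.2527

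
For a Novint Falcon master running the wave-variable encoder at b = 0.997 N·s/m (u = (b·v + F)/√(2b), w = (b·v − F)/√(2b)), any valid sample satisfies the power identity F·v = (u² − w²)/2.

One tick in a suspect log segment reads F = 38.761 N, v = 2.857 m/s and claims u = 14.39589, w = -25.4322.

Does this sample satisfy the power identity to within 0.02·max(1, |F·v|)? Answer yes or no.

no

F·v = 38.761×2.857 = 110.74018 W.
(u² − w²)/2 = (207.24165 − 646.79680)/2 = -219.77757 W.
|Δ| = 330.51775;  2% of max(1, |F·v|) = 2.21480.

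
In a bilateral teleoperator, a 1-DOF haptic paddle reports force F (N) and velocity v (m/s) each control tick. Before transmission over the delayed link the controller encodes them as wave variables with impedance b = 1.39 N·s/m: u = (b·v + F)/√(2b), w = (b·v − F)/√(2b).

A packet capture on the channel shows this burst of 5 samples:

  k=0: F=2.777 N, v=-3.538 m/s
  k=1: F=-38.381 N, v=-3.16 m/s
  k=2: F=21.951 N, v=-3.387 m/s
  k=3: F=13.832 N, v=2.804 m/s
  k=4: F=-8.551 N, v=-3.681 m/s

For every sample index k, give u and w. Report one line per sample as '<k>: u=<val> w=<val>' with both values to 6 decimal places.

k=0: b·v=1.39×(-3.538)=-4.917820; √(2b)=1.667333; u=(-4.917820+2.777)/1.667333=-1.283979, w=(-4.917820−2.777)/1.667333=-4.615046
k=1: b·v=1.39×(-3.16)=-4.392400; √(2b)=1.667333; u=(-4.392400+(-38.381))/1.667333=-25.653781, w=(-4.392400−(-38.381))/1.667333=20.385008
k=2: b·v=1.39×(-3.387)=-4.707930; √(2b)=1.667333; u=(-4.707930+21.951)/1.667333=10.341706, w=(-4.707930−21.951)/1.667333=-15.988964
k=3: b·v=1.39×2.804=3.897560; √(2b)=1.667333; u=(3.897560+13.832)/1.667333=10.633483, w=(3.897560−13.832)/1.667333=-5.958281
k=4: b·v=1.39×(-3.681)=-5.116590; √(2b)=1.667333; u=(-5.116590+(-8.551))/1.667333=-8.197276, w=(-5.116590−(-8.551))/1.667333=2.059822

0: u=-1.283979 w=-4.615046
1: u=-25.653781 w=20.385008
2: u=10.341706 w=-15.988964
3: u=10.633483 w=-5.958281
4: u=-8.197276 w=2.059822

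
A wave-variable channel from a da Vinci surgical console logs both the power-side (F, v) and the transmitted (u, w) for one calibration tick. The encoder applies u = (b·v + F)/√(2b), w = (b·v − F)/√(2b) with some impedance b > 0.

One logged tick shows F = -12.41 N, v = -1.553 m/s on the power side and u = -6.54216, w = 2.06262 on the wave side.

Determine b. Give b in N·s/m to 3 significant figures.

b = 4.16 N·s/m

u + w = -4.47954;  u + w = √(2b)·v, so √(2b) = -4.47954/(-1.553) = 2.88444.
b = (√(2b))²/2 = 8.32001/2 = 4.16001.
(Check via u − w = 2F/√(2b): u − w = -8.60478, 2F/√(2b) = -8.60478.)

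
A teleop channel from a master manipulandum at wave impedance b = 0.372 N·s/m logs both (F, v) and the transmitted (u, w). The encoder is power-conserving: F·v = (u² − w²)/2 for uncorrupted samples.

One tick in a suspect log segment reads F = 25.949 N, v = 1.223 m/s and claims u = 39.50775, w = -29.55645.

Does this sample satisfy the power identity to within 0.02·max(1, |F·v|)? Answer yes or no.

F·v = 25.949×1.223 = 31.73563 W.
(u² − w²)/2 = (1560.86231 − 873.58374)/2 = 343.63929 W.
|Δ| = 311.90366;  2% of max(1, |F·v|) = 0.63471.

no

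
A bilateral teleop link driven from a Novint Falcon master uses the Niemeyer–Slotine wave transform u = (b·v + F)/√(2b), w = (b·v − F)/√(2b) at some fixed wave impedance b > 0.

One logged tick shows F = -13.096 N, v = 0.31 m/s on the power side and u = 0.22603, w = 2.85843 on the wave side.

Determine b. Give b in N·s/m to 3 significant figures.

b = 49.5 N·s/m

u + w = 3.08446;  u + w = √(2b)·v, so √(2b) = 3.08446/0.31 = 9.94987.
b = (√(2b))²/2 = 98.99993/2 = 49.49997.
(Check via u − w = 2F/√(2b): u − w = -2.63240, 2F/√(2b) = -2.63240.)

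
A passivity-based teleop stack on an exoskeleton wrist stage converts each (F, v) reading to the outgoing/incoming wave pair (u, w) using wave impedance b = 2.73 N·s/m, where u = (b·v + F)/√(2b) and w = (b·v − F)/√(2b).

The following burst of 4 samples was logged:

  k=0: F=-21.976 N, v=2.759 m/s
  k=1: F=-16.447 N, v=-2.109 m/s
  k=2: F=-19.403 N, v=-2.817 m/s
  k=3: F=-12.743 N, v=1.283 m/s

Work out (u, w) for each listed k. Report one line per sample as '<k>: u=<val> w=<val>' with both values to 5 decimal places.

0: u=-6.18143 w=12.62829
1: u=-9.50268 w=4.57465
2: u=-11.59491 w=5.01253
3: u=-3.95453 w=6.95247

k=0: b·v=2.73×2.759=7.53207; √(2b)=2.33666; u=(7.53207+(-21.976))/2.33666=-6.18143, w=(7.53207−(-21.976))/2.33666=12.62829
k=1: b·v=2.73×(-2.109)=-5.75757; √(2b)=2.33666; u=(-5.75757+(-16.447))/2.33666=-9.50268, w=(-5.75757−(-16.447))/2.33666=4.57465
k=2: b·v=2.73×(-2.817)=-7.69041; √(2b)=2.33666; u=(-7.69041+(-19.403))/2.33666=-11.59491, w=(-7.69041−(-19.403))/2.33666=5.01253
k=3: b·v=2.73×1.283=3.50259; √(2b)=2.33666; u=(3.50259+(-12.743))/2.33666=-3.95453, w=(3.50259−(-12.743))/2.33666=6.95247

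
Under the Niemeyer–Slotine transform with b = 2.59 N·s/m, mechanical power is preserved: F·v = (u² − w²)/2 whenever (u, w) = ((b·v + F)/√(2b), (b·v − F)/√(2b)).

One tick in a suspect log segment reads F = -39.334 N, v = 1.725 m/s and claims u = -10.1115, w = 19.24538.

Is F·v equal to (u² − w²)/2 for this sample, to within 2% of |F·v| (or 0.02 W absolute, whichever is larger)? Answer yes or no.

no

F·v = (-39.334)×1.725 = -67.85115 W.
(u² − w²)/2 = (102.24243 − 370.38465)/2 = -134.07111 W.
|Δ| = 66.21996;  2% of max(1, |F·v|) = 1.35702.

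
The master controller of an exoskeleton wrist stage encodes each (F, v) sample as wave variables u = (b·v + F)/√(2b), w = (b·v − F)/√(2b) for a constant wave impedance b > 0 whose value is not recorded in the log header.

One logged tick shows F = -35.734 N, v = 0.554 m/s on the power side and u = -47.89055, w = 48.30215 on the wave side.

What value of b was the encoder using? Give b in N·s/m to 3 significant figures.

b = 0.276 N·s/m

u + w = 0.41160;  u + w = √(2b)·v, so √(2b) = 0.41160/0.554 = 0.74296.
b = (√(2b))²/2 = 0.55199/2 = 0.27599.
(Check via u − w = 2F/√(2b): u − w = -96.19270, 2F/√(2b) = -96.19357.)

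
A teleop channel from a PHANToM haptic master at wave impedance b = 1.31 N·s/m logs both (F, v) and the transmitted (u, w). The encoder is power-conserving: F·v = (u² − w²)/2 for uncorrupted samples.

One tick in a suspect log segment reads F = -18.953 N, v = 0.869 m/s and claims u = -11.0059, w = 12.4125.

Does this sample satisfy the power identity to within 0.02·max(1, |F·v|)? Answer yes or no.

yes

F·v = (-18.953)×0.869 = -16.4702 W.
(u² − w²)/2 = (121.1298 − 154.0702)/2 = -16.4702 W.
|Δ| = 0.0000;  2% of max(1, |F·v|) = 0.3294.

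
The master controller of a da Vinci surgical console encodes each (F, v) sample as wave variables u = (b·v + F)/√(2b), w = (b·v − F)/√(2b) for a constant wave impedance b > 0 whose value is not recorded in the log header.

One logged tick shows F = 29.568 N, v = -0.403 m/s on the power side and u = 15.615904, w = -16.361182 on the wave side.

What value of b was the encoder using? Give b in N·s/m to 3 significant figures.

u + w = -0.745278;  u + w = √(2b)·v, so √(2b) = -0.745278/(-0.403) = 1.849325.
b = (√(2b))²/2 = 3.420003/2 = 1.710002.
(Check via u − w = 2F/√(2b): u − w = 31.977086, 2F/√(2b) = 31.977072.)

b = 1.71 N·s/m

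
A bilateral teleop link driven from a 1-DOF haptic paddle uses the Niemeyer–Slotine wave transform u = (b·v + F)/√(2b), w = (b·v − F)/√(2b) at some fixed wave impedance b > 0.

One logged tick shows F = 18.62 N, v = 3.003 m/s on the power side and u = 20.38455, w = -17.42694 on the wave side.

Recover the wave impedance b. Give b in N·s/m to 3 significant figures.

u + w = 2.95761;  u + w = √(2b)·v, so √(2b) = 2.95761/3.003 = 0.98489.
b = (√(2b))²/2 = 0.97000/2 = 0.48500.
(Check via u − w = 2F/√(2b): u − w = 37.81149, 2F/√(2b) = 37.81152.)

b = 0.485 N·s/m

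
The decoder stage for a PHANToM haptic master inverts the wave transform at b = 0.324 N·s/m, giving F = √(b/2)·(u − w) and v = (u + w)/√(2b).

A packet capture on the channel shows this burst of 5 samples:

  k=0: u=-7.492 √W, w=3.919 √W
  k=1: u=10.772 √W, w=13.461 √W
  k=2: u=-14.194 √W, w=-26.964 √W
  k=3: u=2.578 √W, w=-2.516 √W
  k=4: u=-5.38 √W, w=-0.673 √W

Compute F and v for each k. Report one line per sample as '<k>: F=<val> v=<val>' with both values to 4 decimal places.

0: F=-4.5928 v=-4.4386
1: F=-1.0823 v=30.1037
2: F=5.1398 v=-51.1289
3: F=2.0503 v=0.0770
4: F=-1.8945 v=-7.5194

k=0: u−w=-11.4110, u+w=-3.5730; √(b/2)=0.4025, √(2b)=0.8050; F=0.4025×(-11.411)=-4.5928, v=-3.5730/0.8050=-4.4386
k=1: u−w=-2.6890, u+w=24.2330; √(b/2)=0.4025, √(2b)=0.8050; F=0.4025×(-2.689)=-1.0823, v=24.2330/0.8050=30.1037
k=2: u−w=12.7700, u+w=-41.1580; √(b/2)=0.4025, √(2b)=0.8050; F=0.4025×12.77=5.1398, v=-41.1580/0.8050=-51.1289
k=3: u−w=5.0940, u+w=0.0620; √(b/2)=0.4025, √(2b)=0.8050; F=0.4025×5.094=2.0503, v=0.0620/0.8050=0.0770
k=4: u−w=-4.7070, u+w=-6.0530; √(b/2)=0.4025, √(2b)=0.8050; F=0.4025×(-4.707)=-1.8945, v=-6.0530/0.8050=-7.5194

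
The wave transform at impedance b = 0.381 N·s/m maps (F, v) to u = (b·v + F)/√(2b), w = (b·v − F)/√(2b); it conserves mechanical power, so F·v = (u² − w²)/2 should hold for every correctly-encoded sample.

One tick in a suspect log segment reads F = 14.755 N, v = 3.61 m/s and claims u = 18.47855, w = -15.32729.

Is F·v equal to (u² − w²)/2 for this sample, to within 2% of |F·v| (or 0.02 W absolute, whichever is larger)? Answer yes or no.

F·v = 14.755×3.61 = 53.2655 W.
(u² − w²)/2 = (341.4568 − 234.9258)/2 = 53.2655 W.
|Δ| = 0.0001;  2% of max(1, |F·v|) = 1.0653.

yes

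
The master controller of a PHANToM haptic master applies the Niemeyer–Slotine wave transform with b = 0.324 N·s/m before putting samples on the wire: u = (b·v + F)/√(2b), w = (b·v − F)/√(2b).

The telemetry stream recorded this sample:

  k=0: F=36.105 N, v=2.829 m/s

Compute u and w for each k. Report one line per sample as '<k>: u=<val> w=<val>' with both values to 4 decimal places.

k=0: b·v=0.324×2.829=0.9166; √(2b)=0.8050; u=(0.9166+36.105)/0.8050=45.9904, w=(0.9166−36.105)/0.8050=-43.7131

0: u=45.9904 w=-43.7131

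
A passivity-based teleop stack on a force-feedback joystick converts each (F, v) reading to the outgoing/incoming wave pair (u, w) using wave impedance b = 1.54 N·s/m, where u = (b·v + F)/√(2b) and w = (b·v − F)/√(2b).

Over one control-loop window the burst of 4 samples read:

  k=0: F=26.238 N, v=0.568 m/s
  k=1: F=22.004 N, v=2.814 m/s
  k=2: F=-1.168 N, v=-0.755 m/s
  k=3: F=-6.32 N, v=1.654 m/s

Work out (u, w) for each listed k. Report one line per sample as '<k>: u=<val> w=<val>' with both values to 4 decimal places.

0: u=15.4489 w=-14.4521
1: u=15.0072 w=-10.0687
2: u=-1.3280 w=0.0030
3: u=-2.1498 w=5.0525

k=0: b·v=1.54×0.568=0.8747; √(2b)=1.7550; u=(0.8747+26.238)/1.7550=15.4489, w=(0.8747−26.238)/1.7550=-14.4521
k=1: b·v=1.54×2.814=4.3336; √(2b)=1.7550; u=(4.3336+22.004)/1.7550=15.0072, w=(4.3336−22.004)/1.7550=-10.0687
k=2: b·v=1.54×(-0.755)=-1.1627; √(2b)=1.7550; u=(-1.1627+(-1.168))/1.7550=-1.3280, w=(-1.1627−(-1.168))/1.7550=0.0030
k=3: b·v=1.54×1.654=2.5472; √(2b)=1.7550; u=(2.5472+(-6.32))/1.7550=-2.1498, w=(2.5472−(-6.32))/1.7550=5.0525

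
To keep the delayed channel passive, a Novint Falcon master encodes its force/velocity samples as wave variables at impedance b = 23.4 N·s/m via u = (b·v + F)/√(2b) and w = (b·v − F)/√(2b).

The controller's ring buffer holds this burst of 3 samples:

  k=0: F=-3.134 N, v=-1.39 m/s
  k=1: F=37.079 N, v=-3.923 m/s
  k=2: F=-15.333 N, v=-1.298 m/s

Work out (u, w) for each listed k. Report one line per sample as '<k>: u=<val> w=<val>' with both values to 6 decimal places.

k=0: b·v=23.4×(-1.39)=-32.526000; √(2b)=6.841053; u=(-32.526000+(-3.134))/6.841053=-5.212648, w=(-32.526000−(-3.134))/6.841053=-4.296415
k=1: b·v=23.4×(-3.923)=-91.798200; √(2b)=6.841053; u=(-91.798200+37.079)/6.841053=-7.998652, w=(-91.798200−37.079)/6.841053=-18.838797
k=2: b·v=23.4×(-1.298)=-30.373200; √(2b)=6.841053; u=(-30.373200+(-15.333))/6.841053=-6.681165, w=(-30.373200−(-15.333))/6.841053=-2.198521

0: u=-5.212648 w=-4.296415
1: u=-7.998652 w=-18.838797
2: u=-6.681165 w=-2.198521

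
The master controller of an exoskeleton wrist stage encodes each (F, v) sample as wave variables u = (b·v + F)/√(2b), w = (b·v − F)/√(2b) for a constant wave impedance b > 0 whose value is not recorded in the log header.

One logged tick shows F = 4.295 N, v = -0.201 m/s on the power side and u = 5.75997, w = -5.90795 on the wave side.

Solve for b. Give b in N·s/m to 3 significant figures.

u + w = -0.1480;  u + w = √(2b)·v, so √(2b) = -0.1480/(-0.201) = 0.7362.
b = (√(2b))²/2 = 0.5420/2 = 0.2710.
(Check via u − w = 2F/√(2b): u − w = 11.6679, 2F/√(2b) = 11.6677.)

b = 0.271 N·s/m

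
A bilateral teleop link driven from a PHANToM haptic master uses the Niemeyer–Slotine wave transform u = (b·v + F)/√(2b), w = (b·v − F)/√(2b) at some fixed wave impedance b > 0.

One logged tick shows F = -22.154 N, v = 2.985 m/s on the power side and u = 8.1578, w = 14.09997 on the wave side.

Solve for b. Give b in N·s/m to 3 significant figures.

b = 27.8 N·s/m

u + w = 22.25777;  u + w = √(2b)·v, so √(2b) = 22.25777/2.985 = 7.45654.
b = (√(2b))²/2 = 55.59998/2 = 27.79999.
(Check via u − w = 2F/√(2b): u − w = -5.94217, 2F/√(2b) = -5.94217.)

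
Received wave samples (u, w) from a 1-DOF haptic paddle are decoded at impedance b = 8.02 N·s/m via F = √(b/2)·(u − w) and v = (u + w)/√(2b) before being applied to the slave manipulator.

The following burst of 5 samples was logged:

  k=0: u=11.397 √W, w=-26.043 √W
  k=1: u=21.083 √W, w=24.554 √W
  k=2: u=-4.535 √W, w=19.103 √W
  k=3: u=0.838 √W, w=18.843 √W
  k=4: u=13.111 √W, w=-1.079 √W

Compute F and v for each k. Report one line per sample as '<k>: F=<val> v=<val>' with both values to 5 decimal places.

0: F=74.97354 v=-3.65693
1: F=-6.95067 v=11.39502
2: F=-47.33506 v=3.63746
3: F=-36.05498 v=4.91411
4: F=28.41545 v=3.00425

k=0: u−w=37.44000, u+w=-14.64600; √(b/2)=2.00250, √(2b)=4.00500; F=2.00250×37.44=74.97354, v=-14.64600/4.00500=-3.65693
k=1: u−w=-3.47100, u+w=45.63700; √(b/2)=2.00250, √(2b)=4.00500; F=2.00250×(-3.471)=-6.95067, v=45.63700/4.00500=11.39502
k=2: u−w=-23.63800, u+w=14.56800; √(b/2)=2.00250, √(2b)=4.00500; F=2.00250×(-23.638)=-47.33506, v=14.56800/4.00500=3.63746
k=3: u−w=-18.00500, u+w=19.68100; √(b/2)=2.00250, √(2b)=4.00500; F=2.00250×(-18.005)=-36.05498, v=19.68100/4.00500=4.91411
k=4: u−w=14.19000, u+w=12.03200; √(b/2)=2.00250, √(2b)=4.00500; F=2.00250×14.19=28.41545, v=12.03200/4.00500=3.00425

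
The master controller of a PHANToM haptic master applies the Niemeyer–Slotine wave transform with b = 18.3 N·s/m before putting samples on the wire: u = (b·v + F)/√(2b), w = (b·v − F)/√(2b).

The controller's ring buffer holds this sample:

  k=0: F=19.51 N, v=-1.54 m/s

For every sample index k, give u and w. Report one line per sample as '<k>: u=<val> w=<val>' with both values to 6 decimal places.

k=0: b·v=18.3×(-1.54)=-28.182000; √(2b)=6.049793; u=(-28.182000+19.51)/6.049793=-1.433437, w=(-28.182000−19.51)/6.049793=-7.883244

0: u=-1.433437 w=-7.883244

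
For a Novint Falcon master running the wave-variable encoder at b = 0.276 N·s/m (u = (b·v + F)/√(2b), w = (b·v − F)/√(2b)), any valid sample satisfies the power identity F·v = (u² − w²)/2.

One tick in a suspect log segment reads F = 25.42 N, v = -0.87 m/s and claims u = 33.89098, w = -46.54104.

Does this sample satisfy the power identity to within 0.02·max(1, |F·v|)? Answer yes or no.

no

F·v = 25.42×(-0.87) = -22.1154 W.
(u² − w²)/2 = (1148.5985 − 2166.0684)/2 = -508.7349 W.
|Δ| = 486.6195;  2% of max(1, |F·v|) = 0.4423.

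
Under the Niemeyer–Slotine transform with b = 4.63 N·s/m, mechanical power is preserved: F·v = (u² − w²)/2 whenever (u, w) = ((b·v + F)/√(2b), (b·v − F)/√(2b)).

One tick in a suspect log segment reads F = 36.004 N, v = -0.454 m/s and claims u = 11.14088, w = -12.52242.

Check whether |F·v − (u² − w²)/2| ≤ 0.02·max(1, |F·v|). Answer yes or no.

yes

F·v = 36.004×(-0.454) = -16.34582 W.
(u² − w²)/2 = (124.11921 − 156.81100)/2 = -16.34590 W.
|Δ| = 0.00008;  2% of max(1, |F·v|) = 0.32692.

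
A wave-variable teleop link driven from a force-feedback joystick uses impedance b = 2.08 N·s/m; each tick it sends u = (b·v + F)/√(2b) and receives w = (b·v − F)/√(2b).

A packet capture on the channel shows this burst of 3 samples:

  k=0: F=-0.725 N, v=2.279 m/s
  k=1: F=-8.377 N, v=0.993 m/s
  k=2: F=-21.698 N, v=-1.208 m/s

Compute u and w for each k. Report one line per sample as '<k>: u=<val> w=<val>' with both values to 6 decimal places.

k=0: b·v=2.08×2.279=4.740320; √(2b)=2.039608; u=(4.740320+(-0.725))/2.039608=1.968673, w=(4.740320−(-0.725))/2.039608=2.679594
k=1: b·v=2.08×0.993=2.065440; √(2b)=2.039608; u=(2.065440+(-8.377))/2.039608=-3.094497, w=(2.065440−(-8.377))/2.039608=5.119827
k=2: b·v=2.08×(-1.208)=-2.512640; √(2b)=2.039608; u=(-2.512640+(-21.698))/2.039608=-11.870243, w=(-2.512640−(-21.698))/2.039608=9.406397

0: u=1.968673 w=2.679594
1: u=-3.094497 w=5.119827
2: u=-11.870243 w=9.406397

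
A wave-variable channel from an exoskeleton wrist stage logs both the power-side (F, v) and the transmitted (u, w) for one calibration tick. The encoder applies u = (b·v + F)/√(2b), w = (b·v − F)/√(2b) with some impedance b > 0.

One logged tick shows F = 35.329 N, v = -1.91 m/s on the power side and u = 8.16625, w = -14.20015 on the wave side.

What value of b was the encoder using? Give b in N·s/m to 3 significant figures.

u + w = -6.0339;  u + w = √(2b)·v, so √(2b) = -6.0339/(-1.91) = 3.1591.
b = (√(2b))²/2 = 9.9800/2 = 4.9900.
(Check via u − w = 2F/√(2b): u − w = 22.3664, 2F/√(2b) = 22.3664.)

b = 4.99 N·s/m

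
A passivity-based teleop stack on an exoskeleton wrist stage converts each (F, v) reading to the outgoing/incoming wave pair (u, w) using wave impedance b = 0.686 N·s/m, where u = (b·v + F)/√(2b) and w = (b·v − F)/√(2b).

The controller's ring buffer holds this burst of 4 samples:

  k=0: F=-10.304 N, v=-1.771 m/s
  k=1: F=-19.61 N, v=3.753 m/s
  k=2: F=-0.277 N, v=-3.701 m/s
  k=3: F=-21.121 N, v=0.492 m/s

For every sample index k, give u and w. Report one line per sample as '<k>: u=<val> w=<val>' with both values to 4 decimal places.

k=0: b·v=0.686×(-1.771)=-1.2149; √(2b)=1.1713; u=(-1.2149+(-10.304))/1.1713=-9.8341, w=(-1.2149−(-10.304))/1.1713=7.7597
k=1: b·v=0.686×3.753=2.5746; √(2b)=1.1713; u=(2.5746+(-19.61))/1.1713=-14.5437, w=(2.5746−(-19.61))/1.1713=18.9397
k=2: b·v=0.686×(-3.701)=-2.5389; √(2b)=1.1713; u=(-2.5389+(-0.277))/1.1713=-2.4040, w=(-2.5389−(-0.277))/1.1713=-1.9311
k=3: b·v=0.686×0.492=0.3375; √(2b)=1.1713; u=(0.3375+(-21.121))/1.1713=-17.7436, w=(0.3375−(-21.121))/1.1713=18.3199

0: u=-9.8341 w=7.7597
1: u=-14.5437 w=18.9397
2: u=-2.4040 w=-1.9311
3: u=-17.7436 w=18.3199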